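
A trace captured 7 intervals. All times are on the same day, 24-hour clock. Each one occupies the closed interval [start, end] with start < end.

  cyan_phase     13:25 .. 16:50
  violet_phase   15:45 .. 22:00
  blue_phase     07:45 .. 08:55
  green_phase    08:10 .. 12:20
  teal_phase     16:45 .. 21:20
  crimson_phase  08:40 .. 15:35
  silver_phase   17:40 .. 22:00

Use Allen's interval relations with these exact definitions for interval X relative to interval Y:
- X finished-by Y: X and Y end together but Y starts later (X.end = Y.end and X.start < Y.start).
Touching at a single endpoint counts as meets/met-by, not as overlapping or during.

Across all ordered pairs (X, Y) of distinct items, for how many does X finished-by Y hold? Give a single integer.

1

Checking all 42 ordered pairs for relation 'finished-by'; matching pairs in alphabetical order:
(violet_phase, silver_phase): violet_phase finished-by silver_phase ✓
Count: 1.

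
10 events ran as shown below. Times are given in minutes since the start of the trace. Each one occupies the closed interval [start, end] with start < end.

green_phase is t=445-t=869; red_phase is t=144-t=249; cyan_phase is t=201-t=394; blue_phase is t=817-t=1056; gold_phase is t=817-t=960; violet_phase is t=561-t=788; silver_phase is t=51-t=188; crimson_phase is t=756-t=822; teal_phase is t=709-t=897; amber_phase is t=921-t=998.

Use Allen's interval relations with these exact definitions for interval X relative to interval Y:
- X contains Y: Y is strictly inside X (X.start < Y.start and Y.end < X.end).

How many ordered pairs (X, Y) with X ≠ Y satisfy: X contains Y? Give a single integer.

4

Checking all 90 ordered pairs for relation 'contains'; matching pairs in alphabetical order:
(blue_phase, amber_phase): blue_phase contains amber_phase ✓
(green_phase, crimson_phase): green_phase contains crimson_phase ✓
(green_phase, violet_phase): green_phase contains violet_phase ✓
(teal_phase, crimson_phase): teal_phase contains crimson_phase ✓
Count: 4.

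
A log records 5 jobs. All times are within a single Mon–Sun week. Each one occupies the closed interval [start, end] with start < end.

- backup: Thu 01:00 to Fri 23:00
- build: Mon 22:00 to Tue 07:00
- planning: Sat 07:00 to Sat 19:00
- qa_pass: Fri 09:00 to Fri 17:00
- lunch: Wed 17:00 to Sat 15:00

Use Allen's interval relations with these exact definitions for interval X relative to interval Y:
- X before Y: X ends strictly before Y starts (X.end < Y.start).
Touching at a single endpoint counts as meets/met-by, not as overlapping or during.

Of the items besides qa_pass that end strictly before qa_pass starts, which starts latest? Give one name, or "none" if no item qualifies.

build

Target qa_pass = [Fri 09:00, Fri 17:00].
backup [Thu 01:00, Fri 23:00] → contains → excluded.
build [Mon 22:00, Tue 07:00] → before → candidate.
lunch [Wed 17:00, Sat 15:00] → contains → excluded.
planning [Sat 07:00, Sat 19:00] → after → excluded.
Among candidates, latest start is Mon 22:00 → build.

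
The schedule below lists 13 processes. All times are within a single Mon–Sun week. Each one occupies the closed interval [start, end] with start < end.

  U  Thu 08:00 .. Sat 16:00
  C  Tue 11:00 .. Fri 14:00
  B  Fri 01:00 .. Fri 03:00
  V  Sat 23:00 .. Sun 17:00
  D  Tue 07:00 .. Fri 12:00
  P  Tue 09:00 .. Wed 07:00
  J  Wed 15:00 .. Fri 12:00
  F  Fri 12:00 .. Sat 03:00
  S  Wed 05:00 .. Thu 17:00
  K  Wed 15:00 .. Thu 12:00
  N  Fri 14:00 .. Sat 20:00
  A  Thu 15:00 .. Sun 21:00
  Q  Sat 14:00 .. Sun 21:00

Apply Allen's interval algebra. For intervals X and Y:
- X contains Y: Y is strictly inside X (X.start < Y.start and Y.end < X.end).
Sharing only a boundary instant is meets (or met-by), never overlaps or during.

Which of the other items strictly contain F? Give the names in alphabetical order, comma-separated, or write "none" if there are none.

A, U

Target F = [Fri 12:00, Sat 03:00].
A [Thu 15:00, Sun 21:00] → contains → yes.
B [Fri 01:00, Fri 03:00] → before → no.
C [Tue 11:00, Fri 14:00] → overlaps → no.
D [Tue 07:00, Fri 12:00] → meets → no.
J [Wed 15:00, Fri 12:00] → meets → no.
K [Wed 15:00, Thu 12:00] → before → no.
N [Fri 14:00, Sat 20:00] → overlapped-by → no.
P [Tue 09:00, Wed 07:00] → before → no.
Q [Sat 14:00, Sun 21:00] → after → no.
S [Wed 05:00, Thu 17:00] → before → no.
U [Thu 08:00, Sat 16:00] → contains → yes.
V [Sat 23:00, Sun 17:00] → after → no.
Result: A, U.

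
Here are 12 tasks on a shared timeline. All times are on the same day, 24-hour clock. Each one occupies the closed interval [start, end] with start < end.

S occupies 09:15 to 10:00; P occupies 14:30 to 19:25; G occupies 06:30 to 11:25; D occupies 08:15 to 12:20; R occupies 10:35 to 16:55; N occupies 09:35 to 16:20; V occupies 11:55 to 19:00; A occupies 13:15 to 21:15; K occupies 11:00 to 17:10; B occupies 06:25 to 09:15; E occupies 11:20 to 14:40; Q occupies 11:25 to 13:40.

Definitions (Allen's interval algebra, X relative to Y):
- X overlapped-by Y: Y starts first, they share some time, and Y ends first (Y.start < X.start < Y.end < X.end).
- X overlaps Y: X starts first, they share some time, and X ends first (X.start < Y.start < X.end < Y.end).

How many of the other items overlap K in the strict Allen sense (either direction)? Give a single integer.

Target K = [11:00, 17:10].
A [13:15, 21:15] → overlapped-by → counts.
B [06:25, 09:15] → before → no.
D [08:15, 12:20] → overlaps → counts.
E [11:20, 14:40] → during → no.
G [06:30, 11:25] → overlaps → counts.
N [09:35, 16:20] → overlaps → counts.
P [14:30, 19:25] → overlapped-by → counts.
Q [11:25, 13:40] → during → no.
R [10:35, 16:55] → overlaps → counts.
S [09:15, 10:00] → before → no.
V [11:55, 19:00] → overlapped-by → counts.
Total: 7.

7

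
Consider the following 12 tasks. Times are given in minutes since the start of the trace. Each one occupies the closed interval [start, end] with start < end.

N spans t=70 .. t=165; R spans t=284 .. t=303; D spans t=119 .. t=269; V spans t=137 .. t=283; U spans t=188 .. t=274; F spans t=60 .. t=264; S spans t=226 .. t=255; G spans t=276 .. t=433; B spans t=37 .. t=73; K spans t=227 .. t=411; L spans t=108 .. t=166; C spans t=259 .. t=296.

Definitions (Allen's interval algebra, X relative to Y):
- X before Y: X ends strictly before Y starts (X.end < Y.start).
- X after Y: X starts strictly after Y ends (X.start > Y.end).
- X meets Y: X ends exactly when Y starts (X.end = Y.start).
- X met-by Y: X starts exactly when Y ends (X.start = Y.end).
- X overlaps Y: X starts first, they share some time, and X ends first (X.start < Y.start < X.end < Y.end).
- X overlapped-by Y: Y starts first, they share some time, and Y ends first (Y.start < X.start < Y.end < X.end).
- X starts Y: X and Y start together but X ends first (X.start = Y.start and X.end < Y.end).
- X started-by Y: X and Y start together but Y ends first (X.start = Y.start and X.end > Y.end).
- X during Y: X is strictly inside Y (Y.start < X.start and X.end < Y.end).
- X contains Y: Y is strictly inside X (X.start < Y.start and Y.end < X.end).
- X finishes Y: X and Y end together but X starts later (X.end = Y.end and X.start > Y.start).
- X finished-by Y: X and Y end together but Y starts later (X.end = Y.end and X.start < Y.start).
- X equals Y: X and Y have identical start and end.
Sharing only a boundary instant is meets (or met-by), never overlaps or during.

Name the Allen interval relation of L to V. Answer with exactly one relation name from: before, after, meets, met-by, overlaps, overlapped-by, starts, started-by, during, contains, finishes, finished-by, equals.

overlaps

L = [t=108, t=166]; V = [t=137, t=283].
Compare endpoints: L.start < V.start, L.start < V.end, L.end > V.start, L.end < V.end.
That pattern is 'overlaps'.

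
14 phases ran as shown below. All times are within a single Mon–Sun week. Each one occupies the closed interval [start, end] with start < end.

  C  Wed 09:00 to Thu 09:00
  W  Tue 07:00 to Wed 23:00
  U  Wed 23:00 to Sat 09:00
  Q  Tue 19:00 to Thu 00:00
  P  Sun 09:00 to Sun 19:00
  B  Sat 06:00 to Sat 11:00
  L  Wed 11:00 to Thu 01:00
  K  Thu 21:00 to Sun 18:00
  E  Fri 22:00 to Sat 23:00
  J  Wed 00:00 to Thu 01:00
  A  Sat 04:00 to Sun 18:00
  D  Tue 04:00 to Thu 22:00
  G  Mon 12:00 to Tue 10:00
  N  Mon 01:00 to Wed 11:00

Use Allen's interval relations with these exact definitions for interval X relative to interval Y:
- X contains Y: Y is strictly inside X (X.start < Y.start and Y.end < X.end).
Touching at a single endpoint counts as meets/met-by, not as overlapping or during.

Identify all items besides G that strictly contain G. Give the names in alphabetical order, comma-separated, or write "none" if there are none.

Target G = [Mon 12:00, Tue 10:00].
A [Sat 04:00, Sun 18:00] → after → no.
B [Sat 06:00, Sat 11:00] → after → no.
C [Wed 09:00, Thu 09:00] → after → no.
D [Tue 04:00, Thu 22:00] → overlapped-by → no.
E [Fri 22:00, Sat 23:00] → after → no.
J [Wed 00:00, Thu 01:00] → after → no.
K [Thu 21:00, Sun 18:00] → after → no.
L [Wed 11:00, Thu 01:00] → after → no.
N [Mon 01:00, Wed 11:00] → contains → yes.
P [Sun 09:00, Sun 19:00] → after → no.
Q [Tue 19:00, Thu 00:00] → after → no.
U [Wed 23:00, Sat 09:00] → after → no.
W [Tue 07:00, Wed 23:00] → overlapped-by → no.
Result: N.

N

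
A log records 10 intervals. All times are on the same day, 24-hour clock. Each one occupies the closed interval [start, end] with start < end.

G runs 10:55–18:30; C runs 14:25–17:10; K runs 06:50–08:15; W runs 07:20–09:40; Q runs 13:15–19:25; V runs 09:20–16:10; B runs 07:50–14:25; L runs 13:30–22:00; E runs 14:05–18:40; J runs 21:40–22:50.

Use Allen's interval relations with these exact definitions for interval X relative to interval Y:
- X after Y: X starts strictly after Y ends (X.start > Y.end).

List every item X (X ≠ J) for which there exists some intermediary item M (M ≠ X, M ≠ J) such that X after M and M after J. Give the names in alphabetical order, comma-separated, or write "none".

Target J = [21:40, 22:50].
Intermediaries M with M after J: none.
Union: none.

none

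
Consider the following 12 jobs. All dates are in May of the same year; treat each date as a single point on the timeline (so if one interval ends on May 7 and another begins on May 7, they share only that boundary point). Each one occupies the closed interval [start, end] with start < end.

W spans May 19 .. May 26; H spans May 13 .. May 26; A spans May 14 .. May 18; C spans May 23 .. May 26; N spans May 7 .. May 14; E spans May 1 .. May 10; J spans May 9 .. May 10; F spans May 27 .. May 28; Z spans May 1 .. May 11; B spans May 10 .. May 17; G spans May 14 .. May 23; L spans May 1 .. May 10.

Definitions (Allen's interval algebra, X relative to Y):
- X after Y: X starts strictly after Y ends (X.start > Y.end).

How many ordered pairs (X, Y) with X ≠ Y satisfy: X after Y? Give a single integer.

Checking all 132 ordered pairs for relation 'after'; matching pairs in alphabetical order:
(A, E): A after E ✓
(A, J): A after J ✓
(A, L): A after L ✓
(A, Z): A after Z ✓
(C, A): C after A ✓
(C, B): C after B ✓
(C, E): C after E ✓
(C, J): C after J ✓
(C, L): C after L ✓
(C, N): C after N ✓
(C, Z): C after Z ✓
(F, A): F after A ✓
(F, B): F after B ✓
(F, C): F after C ✓
(F, E): F after E ✓
(F, G): F after G ✓
(F, H): F after H ✓
(F, J): F after J ✓
(F, L): F after L ✓
(F, N): F after N ✓
(F, W): F after W ✓
(F, Z): F after Z ✓
(G, E): G after E ✓
(G, J): G after J ✓
... plus 13 further pairs not listed.
Count: 37.

37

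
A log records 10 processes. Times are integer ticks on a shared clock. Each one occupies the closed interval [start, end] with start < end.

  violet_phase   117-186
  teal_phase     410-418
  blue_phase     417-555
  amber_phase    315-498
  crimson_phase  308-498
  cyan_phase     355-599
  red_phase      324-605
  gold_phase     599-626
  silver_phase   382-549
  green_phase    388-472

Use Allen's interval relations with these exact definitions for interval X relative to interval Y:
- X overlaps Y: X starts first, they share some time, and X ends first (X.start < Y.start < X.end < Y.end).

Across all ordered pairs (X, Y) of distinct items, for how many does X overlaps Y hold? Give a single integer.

12

Checking all 90 ordered pairs for relation 'overlaps'; matching pairs in alphabetical order:
(amber_phase, blue_phase): amber_phase overlaps blue_phase ✓
(amber_phase, cyan_phase): amber_phase overlaps cyan_phase ✓
(amber_phase, red_phase): amber_phase overlaps red_phase ✓
(amber_phase, silver_phase): amber_phase overlaps silver_phase ✓
(crimson_phase, blue_phase): crimson_phase overlaps blue_phase ✓
(crimson_phase, cyan_phase): crimson_phase overlaps cyan_phase ✓
(crimson_phase, red_phase): crimson_phase overlaps red_phase ✓
(crimson_phase, silver_phase): crimson_phase overlaps silver_phase ✓
(green_phase, blue_phase): green_phase overlaps blue_phase ✓
(red_phase, gold_phase): red_phase overlaps gold_phase ✓
(silver_phase, blue_phase): silver_phase overlaps blue_phase ✓
(teal_phase, blue_phase): teal_phase overlaps blue_phase ✓
Count: 12.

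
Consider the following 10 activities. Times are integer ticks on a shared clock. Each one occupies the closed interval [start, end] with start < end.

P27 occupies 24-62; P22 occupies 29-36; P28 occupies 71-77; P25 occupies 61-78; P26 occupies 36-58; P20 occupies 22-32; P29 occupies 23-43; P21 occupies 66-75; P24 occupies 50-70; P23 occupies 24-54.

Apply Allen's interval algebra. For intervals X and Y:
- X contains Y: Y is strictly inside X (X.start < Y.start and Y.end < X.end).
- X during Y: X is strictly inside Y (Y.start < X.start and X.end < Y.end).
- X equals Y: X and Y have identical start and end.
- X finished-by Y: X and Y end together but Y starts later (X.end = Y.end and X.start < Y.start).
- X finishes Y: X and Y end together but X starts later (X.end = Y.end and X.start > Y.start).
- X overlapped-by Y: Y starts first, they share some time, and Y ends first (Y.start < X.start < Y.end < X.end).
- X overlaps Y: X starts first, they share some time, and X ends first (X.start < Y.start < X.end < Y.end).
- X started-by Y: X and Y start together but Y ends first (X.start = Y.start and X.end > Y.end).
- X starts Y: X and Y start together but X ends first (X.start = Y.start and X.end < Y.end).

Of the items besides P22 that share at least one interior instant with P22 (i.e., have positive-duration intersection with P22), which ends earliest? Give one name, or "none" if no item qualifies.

Target P22 = [29, 36].
P20 [22, 32] → overlaps → candidate.
P21 [66, 75] → after → excluded.
P23 [24, 54] → contains → candidate.
P24 [50, 70] → after → excluded.
P25 [61, 78] → after → excluded.
P26 [36, 58] → met-by → excluded.
P27 [24, 62] → contains → candidate.
P28 [71, 77] → after → excluded.
P29 [23, 43] → contains → candidate.
Among candidates, earliest end is 32 → P20.

P20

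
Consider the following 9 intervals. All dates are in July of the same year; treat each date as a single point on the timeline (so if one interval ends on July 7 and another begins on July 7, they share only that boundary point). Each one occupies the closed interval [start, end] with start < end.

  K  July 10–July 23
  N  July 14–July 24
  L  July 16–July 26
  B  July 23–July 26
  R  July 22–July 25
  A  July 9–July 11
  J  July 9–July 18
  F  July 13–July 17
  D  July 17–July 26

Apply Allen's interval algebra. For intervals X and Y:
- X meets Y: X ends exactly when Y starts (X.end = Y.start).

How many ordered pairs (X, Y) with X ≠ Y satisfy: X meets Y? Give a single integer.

2

Checking all 72 ordered pairs for relation 'meets'; matching pairs in alphabetical order:
(F, D): F meets D ✓
(K, B): K meets B ✓
Count: 2.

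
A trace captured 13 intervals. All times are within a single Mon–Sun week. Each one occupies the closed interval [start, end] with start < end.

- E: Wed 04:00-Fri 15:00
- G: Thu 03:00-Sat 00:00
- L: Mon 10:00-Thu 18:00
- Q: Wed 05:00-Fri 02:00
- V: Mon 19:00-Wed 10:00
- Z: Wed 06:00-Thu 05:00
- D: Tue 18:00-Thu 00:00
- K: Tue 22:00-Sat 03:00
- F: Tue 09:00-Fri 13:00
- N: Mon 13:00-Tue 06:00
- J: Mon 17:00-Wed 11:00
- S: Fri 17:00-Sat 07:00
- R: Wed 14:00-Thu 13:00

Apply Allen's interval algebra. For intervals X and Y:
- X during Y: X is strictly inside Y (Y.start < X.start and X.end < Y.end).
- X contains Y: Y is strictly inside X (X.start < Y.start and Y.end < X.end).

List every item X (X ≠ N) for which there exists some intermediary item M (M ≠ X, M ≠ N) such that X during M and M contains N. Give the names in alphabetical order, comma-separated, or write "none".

D, J, R, V, Z

Target N = [Mon 13:00, Tue 06:00].
Intermediaries M with M contains N: L.
Via L — items with X during L: D, J, R, V, Z.
Union: D, J, R, V, Z.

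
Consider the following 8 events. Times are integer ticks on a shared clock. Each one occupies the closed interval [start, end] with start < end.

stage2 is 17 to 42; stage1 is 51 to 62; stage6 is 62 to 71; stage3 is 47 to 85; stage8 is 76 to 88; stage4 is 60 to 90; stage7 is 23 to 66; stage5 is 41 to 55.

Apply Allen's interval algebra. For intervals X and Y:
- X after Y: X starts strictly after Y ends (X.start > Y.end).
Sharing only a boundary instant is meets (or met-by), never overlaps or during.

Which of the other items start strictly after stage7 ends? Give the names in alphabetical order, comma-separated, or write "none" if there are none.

stage8

Target stage7 = [23, 66].
stage1 [51, 62] → during → no.
stage2 [17, 42] → overlaps → no.
stage3 [47, 85] → overlapped-by → no.
stage4 [60, 90] → overlapped-by → no.
stage5 [41, 55] → during → no.
stage6 [62, 71] → overlapped-by → no.
stage8 [76, 88] → after → yes.
Result: stage8.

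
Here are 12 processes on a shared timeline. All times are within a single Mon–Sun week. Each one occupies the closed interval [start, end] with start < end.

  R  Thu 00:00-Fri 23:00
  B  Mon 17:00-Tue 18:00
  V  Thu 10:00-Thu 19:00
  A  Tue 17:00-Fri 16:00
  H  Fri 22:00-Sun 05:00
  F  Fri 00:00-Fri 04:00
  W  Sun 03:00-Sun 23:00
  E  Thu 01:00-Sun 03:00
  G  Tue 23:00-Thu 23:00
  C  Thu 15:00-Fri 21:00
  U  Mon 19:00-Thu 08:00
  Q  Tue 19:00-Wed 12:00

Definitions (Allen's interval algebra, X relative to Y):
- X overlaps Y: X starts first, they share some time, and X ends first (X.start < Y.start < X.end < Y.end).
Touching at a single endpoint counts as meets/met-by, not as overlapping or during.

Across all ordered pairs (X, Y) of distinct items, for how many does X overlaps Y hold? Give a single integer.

18

Checking all 132 ordered pairs for relation 'overlaps'; matching pairs in alphabetical order:
(A, C): A overlaps C ✓
(A, E): A overlaps E ✓
(A, R): A overlaps R ✓
(B, A): B overlaps A ✓
(B, U): B overlaps U ✓
(E, H): E overlaps H ✓
(G, C): G overlaps C ✓
(G, E): G overlaps E ✓
(G, R): G overlaps R ✓
(H, W): H overlaps W ✓
(Q, G): Q overlaps G ✓
(R, E): R overlaps E ✓
(R, H): R overlaps H ✓
(U, A): U overlaps A ✓
(U, E): U overlaps E ✓
(U, G): U overlaps G ✓
(U, R): U overlaps R ✓
(V, C): V overlaps C ✓
Count: 18.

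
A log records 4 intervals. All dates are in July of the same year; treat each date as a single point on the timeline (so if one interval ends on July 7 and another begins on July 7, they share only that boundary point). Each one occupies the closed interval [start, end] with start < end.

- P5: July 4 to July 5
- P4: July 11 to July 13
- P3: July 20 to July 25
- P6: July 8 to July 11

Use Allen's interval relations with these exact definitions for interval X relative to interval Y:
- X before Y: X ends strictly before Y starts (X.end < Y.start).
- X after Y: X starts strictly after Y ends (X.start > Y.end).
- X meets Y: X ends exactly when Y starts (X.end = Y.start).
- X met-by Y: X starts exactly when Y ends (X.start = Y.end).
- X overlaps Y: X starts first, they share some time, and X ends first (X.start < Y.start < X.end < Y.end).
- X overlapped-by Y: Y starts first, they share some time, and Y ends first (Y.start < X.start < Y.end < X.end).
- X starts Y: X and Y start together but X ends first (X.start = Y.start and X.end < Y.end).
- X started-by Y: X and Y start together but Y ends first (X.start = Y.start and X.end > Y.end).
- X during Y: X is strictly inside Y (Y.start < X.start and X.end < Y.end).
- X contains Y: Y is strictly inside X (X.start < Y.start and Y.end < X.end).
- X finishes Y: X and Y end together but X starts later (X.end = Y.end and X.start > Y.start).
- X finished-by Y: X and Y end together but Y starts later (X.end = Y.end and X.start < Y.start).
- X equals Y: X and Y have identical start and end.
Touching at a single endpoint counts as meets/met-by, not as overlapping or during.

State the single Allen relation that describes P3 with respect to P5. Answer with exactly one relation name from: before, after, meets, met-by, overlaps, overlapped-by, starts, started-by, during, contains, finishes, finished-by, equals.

P3 = [July 20, July 25]; P5 = [July 4, July 5].
Compare endpoints: P3.start > P5.start, P3.start > P5.end, P3.end > P5.start, P3.end > P5.end.
That pattern is 'after'.

after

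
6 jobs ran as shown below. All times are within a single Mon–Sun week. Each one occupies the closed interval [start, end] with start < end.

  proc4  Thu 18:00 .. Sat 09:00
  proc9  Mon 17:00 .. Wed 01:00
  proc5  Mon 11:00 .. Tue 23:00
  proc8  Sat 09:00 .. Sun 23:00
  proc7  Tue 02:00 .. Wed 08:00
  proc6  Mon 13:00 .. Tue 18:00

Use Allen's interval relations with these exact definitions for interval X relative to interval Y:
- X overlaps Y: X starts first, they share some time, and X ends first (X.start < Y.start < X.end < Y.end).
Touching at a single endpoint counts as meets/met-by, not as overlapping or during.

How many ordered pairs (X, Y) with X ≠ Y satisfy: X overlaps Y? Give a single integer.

5

Checking all 30 ordered pairs for relation 'overlaps'; matching pairs in alphabetical order:
(proc5, proc7): proc5 overlaps proc7 ✓
(proc5, proc9): proc5 overlaps proc9 ✓
(proc6, proc7): proc6 overlaps proc7 ✓
(proc6, proc9): proc6 overlaps proc9 ✓
(proc9, proc7): proc9 overlaps proc7 ✓
Count: 5.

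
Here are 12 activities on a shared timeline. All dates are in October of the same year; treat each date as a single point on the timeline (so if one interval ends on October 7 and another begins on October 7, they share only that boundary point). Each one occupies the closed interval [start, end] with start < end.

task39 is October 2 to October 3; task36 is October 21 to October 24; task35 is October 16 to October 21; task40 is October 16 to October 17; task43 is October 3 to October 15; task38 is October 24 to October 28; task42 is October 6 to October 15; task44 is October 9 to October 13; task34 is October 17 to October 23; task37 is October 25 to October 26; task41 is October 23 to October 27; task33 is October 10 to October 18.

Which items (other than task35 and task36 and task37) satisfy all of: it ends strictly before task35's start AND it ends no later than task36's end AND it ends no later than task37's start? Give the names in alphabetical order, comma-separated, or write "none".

task39, task42, task43, task44

Conditions: its end is strictly before task35's start (X.end < October 16) AND its end is no later than task36's end (X.end <= October 24) AND its end is no later than task37's start (X.end <= October 25).
task33: end October 18 < October 16? ✗; end October 18 <= October 24? ✓; end October 18 <= October 25? ✓ → no.
task34: end October 23 < October 16? ✗; end October 23 <= October 24? ✓; end October 23 <= October 25? ✓ → no.
task38: end October 28 < October 16? ✗; end October 28 <= October 24? ✗; end October 28 <= October 25? ✗ → no.
task39: end October 3 < October 16? ✓; end October 3 <= October 24? ✓; end October 3 <= October 25? ✓ → yes.
task40: end October 17 < October 16? ✗; end October 17 <= October 24? ✓; end October 17 <= October 25? ✓ → no.
task41: end October 27 < October 16? ✗; end October 27 <= October 24? ✗; end October 27 <= October 25? ✗ → no.
task42: end October 15 < October 16? ✓; end October 15 <= October 24? ✓; end October 15 <= October 25? ✓ → yes.
task43: end October 15 < October 16? ✓; end October 15 <= October 24? ✓; end October 15 <= October 25? ✓ → yes.
task44: end October 13 < October 16? ✓; end October 13 <= October 24? ✓; end October 13 <= October 25? ✓ → yes.
Result: task39, task42, task43, task44.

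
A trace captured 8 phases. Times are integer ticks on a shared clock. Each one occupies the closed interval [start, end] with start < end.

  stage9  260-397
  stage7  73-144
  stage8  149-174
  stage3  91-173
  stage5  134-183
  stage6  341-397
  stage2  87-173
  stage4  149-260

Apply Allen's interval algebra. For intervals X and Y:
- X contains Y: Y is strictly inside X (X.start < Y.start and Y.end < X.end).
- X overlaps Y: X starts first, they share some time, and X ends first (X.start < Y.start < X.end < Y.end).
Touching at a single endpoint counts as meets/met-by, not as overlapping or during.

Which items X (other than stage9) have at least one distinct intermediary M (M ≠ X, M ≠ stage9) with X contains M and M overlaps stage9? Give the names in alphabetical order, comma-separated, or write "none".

Target stage9 = [260, 397].
Intermediaries M with M overlaps stage9: none.
Union: none.

none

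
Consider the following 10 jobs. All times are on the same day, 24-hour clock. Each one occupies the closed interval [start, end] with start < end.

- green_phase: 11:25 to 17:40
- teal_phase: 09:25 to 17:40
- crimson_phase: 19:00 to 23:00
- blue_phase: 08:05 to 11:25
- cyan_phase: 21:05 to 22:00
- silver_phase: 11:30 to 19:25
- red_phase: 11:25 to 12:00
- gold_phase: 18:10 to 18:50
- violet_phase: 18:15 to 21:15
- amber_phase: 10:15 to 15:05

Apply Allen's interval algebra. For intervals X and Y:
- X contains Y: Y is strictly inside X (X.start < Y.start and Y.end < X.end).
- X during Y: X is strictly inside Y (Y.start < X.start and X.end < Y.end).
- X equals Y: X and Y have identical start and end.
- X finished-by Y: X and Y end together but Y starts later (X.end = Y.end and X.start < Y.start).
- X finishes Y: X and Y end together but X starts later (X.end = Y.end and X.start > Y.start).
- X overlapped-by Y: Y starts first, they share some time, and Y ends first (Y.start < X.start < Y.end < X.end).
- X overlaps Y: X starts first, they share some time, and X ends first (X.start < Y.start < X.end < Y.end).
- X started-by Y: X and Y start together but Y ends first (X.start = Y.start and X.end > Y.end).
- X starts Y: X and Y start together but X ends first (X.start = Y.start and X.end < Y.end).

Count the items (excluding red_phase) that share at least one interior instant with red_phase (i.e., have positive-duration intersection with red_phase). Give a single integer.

4

Target red_phase = [11:25, 12:00].
amber_phase [10:15, 15:05] → contains → counts.
blue_phase [08:05, 11:25] → meets → no.
crimson_phase [19:00, 23:00] → after → no.
cyan_phase [21:05, 22:00] → after → no.
gold_phase [18:10, 18:50] → after → no.
green_phase [11:25, 17:40] → started-by → counts.
silver_phase [11:30, 19:25] → overlapped-by → counts.
teal_phase [09:25, 17:40] → contains → counts.
violet_phase [18:15, 21:15] → after → no.
Total: 4.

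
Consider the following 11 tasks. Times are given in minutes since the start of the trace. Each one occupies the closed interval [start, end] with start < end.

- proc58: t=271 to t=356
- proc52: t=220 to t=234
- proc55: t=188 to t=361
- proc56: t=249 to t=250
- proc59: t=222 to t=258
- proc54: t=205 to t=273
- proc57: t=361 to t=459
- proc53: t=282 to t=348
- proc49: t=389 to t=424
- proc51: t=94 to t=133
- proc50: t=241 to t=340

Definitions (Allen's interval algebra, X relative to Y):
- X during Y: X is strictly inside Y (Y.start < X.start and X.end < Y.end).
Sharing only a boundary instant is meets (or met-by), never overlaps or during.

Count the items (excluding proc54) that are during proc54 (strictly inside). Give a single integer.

3

Target proc54 = [t=205, t=273].
proc49 [t=389, t=424] → after → no.
proc50 [t=241, t=340] → overlapped-by → no.
proc51 [t=94, t=133] → before → no.
proc52 [t=220, t=234] → during → counts.
proc53 [t=282, t=348] → after → no.
proc55 [t=188, t=361] → contains → no.
proc56 [t=249, t=250] → during → counts.
proc57 [t=361, t=459] → after → no.
proc58 [t=271, t=356] → overlapped-by → no.
proc59 [t=222, t=258] → during → counts.
Total: 3.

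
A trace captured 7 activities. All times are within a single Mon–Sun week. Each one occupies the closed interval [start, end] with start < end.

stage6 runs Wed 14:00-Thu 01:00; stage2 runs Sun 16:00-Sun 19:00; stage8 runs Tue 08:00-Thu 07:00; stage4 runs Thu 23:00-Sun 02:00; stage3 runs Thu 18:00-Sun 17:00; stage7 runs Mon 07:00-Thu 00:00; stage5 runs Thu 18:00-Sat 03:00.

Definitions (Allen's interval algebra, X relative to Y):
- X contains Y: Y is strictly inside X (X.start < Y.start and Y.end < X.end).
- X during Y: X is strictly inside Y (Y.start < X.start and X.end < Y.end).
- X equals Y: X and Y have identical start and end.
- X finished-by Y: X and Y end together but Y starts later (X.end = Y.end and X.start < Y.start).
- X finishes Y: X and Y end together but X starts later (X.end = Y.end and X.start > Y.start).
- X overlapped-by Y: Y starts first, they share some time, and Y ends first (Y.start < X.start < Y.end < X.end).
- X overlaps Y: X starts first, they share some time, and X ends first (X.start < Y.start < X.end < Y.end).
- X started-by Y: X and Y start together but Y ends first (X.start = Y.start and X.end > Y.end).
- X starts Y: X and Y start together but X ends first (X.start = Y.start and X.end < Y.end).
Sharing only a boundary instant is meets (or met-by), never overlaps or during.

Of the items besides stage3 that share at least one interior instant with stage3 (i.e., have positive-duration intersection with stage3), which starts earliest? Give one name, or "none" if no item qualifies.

stage5

Target stage3 = [Thu 18:00, Sun 17:00].
stage2 [Sun 16:00, Sun 19:00] → overlapped-by → candidate.
stage4 [Thu 23:00, Sun 02:00] → during → candidate.
stage5 [Thu 18:00, Sat 03:00] → starts → candidate.
stage6 [Wed 14:00, Thu 01:00] → before → excluded.
stage7 [Mon 07:00, Thu 00:00] → before → excluded.
stage8 [Tue 08:00, Thu 07:00] → before → excluded.
Among candidates, earliest start is Thu 18:00 → stage5.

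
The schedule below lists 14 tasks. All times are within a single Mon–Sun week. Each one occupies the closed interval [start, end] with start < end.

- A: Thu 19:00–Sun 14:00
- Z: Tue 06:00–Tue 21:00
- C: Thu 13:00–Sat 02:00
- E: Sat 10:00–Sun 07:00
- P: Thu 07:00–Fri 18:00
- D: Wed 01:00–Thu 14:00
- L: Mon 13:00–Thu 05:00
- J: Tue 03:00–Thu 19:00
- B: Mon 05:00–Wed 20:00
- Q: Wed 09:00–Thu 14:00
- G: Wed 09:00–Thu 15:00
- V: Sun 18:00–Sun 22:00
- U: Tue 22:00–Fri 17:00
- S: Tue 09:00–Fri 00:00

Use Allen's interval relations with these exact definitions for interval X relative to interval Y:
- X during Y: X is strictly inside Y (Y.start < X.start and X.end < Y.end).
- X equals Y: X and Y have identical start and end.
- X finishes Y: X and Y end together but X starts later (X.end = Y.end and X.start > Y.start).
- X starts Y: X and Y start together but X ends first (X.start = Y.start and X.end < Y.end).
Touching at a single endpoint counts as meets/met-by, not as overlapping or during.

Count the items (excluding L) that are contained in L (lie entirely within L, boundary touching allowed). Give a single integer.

1

Target L = [Mon 13:00, Thu 05:00].
A [Thu 19:00, Sun 14:00] → after → no.
B [Mon 05:00, Wed 20:00] → overlaps → no.
C [Thu 13:00, Sat 02:00] → after → no.
D [Wed 01:00, Thu 14:00] → overlapped-by → no.
E [Sat 10:00, Sun 07:00] → after → no.
G [Wed 09:00, Thu 15:00] → overlapped-by → no.
J [Tue 03:00, Thu 19:00] → overlapped-by → no.
P [Thu 07:00, Fri 18:00] → after → no.
Q [Wed 09:00, Thu 14:00] → overlapped-by → no.
S [Tue 09:00, Fri 00:00] → overlapped-by → no.
U [Tue 22:00, Fri 17:00] → overlapped-by → no.
V [Sun 18:00, Sun 22:00] → after → no.
Z [Tue 06:00, Tue 21:00] → during → counts.
Total: 1.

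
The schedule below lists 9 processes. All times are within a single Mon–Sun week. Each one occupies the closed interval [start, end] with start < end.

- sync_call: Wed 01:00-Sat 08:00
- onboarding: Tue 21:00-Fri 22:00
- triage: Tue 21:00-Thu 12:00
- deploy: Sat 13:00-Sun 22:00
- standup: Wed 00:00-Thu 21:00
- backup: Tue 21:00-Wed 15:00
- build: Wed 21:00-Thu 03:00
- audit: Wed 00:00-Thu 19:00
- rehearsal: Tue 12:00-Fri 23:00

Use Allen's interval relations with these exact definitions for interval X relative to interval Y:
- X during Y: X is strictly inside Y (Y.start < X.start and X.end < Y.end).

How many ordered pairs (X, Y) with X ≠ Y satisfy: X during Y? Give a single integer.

13

Checking all 72 ordered pairs for relation 'during'; matching pairs in alphabetical order:
(audit, onboarding): audit during onboarding ✓
(audit, rehearsal): audit during rehearsal ✓
(backup, rehearsal): backup during rehearsal ✓
(build, audit): build during audit ✓
(build, onboarding): build during onboarding ✓
(build, rehearsal): build during rehearsal ✓
(build, standup): build during standup ✓
(build, sync_call): build during sync_call ✓
(build, triage): build during triage ✓
(onboarding, rehearsal): onboarding during rehearsal ✓
(standup, onboarding): standup during onboarding ✓
(standup, rehearsal): standup during rehearsal ✓
(triage, rehearsal): triage during rehearsal ✓
Count: 13.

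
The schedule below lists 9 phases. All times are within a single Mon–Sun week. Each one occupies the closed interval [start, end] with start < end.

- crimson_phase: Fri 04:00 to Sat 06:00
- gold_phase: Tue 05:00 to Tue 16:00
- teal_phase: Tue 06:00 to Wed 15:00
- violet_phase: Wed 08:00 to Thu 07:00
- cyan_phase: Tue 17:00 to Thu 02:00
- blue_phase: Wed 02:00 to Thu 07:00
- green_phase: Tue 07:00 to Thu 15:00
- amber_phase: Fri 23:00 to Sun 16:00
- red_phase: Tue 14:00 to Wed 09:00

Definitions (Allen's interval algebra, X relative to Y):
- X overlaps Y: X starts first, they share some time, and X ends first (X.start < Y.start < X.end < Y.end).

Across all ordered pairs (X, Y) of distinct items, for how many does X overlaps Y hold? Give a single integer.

Checking all 72 ordered pairs for relation 'overlaps'; matching pairs in alphabetical order:
(crimson_phase, amber_phase): crimson_phase overlaps amber_phase ✓
(cyan_phase, blue_phase): cyan_phase overlaps blue_phase ✓
(cyan_phase, violet_phase): cyan_phase overlaps violet_phase ✓
(gold_phase, green_phase): gold_phase overlaps green_phase ✓
(gold_phase, red_phase): gold_phase overlaps red_phase ✓
(gold_phase, teal_phase): gold_phase overlaps teal_phase ✓
(red_phase, blue_phase): red_phase overlaps blue_phase ✓
(red_phase, cyan_phase): red_phase overlaps cyan_phase ✓
(red_phase, violet_phase): red_phase overlaps violet_phase ✓
(teal_phase, blue_phase): teal_phase overlaps blue_phase ✓
(teal_phase, cyan_phase): teal_phase overlaps cyan_phase ✓
(teal_phase, green_phase): teal_phase overlaps green_phase ✓
(teal_phase, violet_phase): teal_phase overlaps violet_phase ✓
Count: 13.

13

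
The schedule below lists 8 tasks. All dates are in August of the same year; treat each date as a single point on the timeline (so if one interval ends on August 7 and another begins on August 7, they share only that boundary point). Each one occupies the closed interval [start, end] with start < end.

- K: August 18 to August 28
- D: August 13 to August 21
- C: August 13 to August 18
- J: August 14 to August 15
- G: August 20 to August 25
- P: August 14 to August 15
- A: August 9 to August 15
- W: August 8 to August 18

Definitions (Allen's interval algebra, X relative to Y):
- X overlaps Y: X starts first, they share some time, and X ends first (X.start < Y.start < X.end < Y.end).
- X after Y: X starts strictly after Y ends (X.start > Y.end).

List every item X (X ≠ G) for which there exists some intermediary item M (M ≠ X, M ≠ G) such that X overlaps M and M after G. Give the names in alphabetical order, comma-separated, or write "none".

Target G = [August 20, August 25].
Intermediaries M with M after G: none.
Union: none.

none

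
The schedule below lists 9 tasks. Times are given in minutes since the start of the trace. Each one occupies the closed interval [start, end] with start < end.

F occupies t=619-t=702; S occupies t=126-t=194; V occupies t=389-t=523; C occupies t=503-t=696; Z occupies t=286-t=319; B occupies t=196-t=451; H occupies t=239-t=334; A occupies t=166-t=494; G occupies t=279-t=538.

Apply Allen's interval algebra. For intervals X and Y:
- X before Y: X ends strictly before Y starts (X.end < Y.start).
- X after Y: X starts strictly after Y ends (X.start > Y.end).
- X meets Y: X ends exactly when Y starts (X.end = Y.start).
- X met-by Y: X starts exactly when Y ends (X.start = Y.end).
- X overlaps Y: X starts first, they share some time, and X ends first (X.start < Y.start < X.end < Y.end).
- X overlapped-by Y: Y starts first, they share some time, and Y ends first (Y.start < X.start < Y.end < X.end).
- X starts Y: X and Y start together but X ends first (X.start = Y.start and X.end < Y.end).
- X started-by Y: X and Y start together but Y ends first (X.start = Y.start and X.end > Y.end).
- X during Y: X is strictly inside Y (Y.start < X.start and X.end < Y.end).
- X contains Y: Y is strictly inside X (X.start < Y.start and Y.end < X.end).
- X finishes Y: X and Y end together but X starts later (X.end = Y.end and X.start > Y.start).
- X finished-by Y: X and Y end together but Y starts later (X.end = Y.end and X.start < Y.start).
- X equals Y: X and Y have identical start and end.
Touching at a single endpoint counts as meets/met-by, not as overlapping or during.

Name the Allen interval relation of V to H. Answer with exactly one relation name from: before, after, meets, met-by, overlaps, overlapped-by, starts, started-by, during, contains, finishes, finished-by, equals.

V = [t=389, t=523]; H = [t=239, t=334].
Compare endpoints: V.start > H.start, V.start > H.end, V.end > H.start, V.end > H.end.
That pattern is 'after'.

after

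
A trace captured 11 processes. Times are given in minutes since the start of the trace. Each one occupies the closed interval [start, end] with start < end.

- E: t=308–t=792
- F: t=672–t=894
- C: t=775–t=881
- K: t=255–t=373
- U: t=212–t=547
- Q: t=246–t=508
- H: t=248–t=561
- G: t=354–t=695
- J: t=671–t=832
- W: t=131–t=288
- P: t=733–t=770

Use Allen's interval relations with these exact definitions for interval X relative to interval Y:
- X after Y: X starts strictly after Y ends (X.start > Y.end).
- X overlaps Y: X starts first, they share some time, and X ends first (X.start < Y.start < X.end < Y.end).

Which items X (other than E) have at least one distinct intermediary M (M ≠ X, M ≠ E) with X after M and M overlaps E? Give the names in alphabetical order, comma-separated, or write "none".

C, F, J, P

Target E = [t=308, t=792].
Intermediaries M with M overlaps E: H, K, Q, U.
Via H — items with X after H: C, F, J, P.
Via K — items with X after K: C, F, J, P.
Via Q — items with X after Q: C, F, J, P.
Via U — items with X after U: C, F, J, P.
Union: C, F, J, P.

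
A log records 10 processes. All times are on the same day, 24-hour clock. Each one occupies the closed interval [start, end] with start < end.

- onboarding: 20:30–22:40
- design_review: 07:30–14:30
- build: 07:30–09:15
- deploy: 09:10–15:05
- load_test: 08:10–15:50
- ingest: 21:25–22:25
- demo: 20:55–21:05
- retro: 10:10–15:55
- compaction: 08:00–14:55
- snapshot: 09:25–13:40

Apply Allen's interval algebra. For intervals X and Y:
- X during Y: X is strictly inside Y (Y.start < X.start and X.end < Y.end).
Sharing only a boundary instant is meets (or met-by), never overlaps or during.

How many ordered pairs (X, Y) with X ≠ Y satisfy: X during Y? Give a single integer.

7

Checking all 90 ordered pairs for relation 'during'; matching pairs in alphabetical order:
(demo, onboarding): demo during onboarding ✓
(deploy, load_test): deploy during load_test ✓
(ingest, onboarding): ingest during onboarding ✓
(snapshot, compaction): snapshot during compaction ✓
(snapshot, deploy): snapshot during deploy ✓
(snapshot, design_review): snapshot during design_review ✓
(snapshot, load_test): snapshot during load_test ✓
Count: 7.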